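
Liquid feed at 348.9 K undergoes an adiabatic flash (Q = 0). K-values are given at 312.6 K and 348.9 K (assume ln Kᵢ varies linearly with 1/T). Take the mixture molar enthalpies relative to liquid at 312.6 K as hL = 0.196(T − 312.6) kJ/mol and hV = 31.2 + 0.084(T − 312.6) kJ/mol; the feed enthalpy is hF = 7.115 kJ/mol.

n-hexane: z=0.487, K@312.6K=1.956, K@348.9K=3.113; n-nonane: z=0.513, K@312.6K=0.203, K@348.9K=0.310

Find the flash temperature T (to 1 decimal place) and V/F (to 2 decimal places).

T = 319.9 K, V/F = 0.19

Adiabatic flash: solve Rachford–Rice at each trial T, then check hF = ψ·hV(T) + (1−ψ)·hL(T).
  T = 312.6 K: K = (1.956, 0.203), RR gives ψ = 0.074, H_out = 2.322 kJ/mol
  T = 348.9 K: K = (3.113, 0.310), RR gives ψ = 0.463, H_out = 19.678 kJ/mol
  T = 330.8 K: K = (2.501, 0.254), RR gives ψ = 0.311, H_out = 12.635 kJ/mol
  T = 321.7 K: K = (2.219, 0.228), RR gives ψ = 0.210, H_out = 8.120 kJ/mol
  T = 317.1 K: K = (2.084, 0.215), RR gives ψ = 0.147, H_out = 5.400 kJ/mol
  T = 319.4 K: K = (2.151, 0.221), RR gives ψ = 0.180, H_out = 6.806 kJ/mol
Linear interpolation between T = 319.4 (H_out = 6.806) and T = 321.7 (H_out = 8.120) on hF = 7.115 gives T ≈ 319.9 K, at which ψ = 0.19.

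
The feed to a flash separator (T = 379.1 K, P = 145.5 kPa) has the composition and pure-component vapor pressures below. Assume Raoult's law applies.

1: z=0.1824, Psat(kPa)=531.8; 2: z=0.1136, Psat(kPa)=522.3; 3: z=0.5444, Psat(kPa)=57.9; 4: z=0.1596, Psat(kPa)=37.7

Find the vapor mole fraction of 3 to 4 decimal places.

Raoult's law: Kᵢ = Pᵢˢᵃᵗ/P = Pᵢˢᵃᵗ/145.5.
  K_1 = 531.8/145.5 = 3.654983, K_2 = 522.3/145.5 = 3.589691, K_3 = 57.9/145.5 = 0.397938, K_4 = 37.7/145.5 = 0.259107
Newton–Raphson from V/F = 0.68:
  V/F = 0.6800: g = -0.51410, g' = -1.1849 → V/F = 0.2461
  V/F = 0.2461: g = -0.05683, g' = -1.1575 → V/F = 0.1970
  V/F = 0.1970: g = 0.00243, g' = -1.2624 → V/F = 0.1989
Converged at V/F = 0.1989.
Compositions from xᵢ = zᵢ/(1+V/F(Kᵢ−1)), yᵢ = Kᵢxᵢ:
  1: x = 0.1194, y = 0.4362
  2: x = 0.0750, y = 0.2691
  3: x = 0.6185, y = 0.2461
  4: x = 0.1872, y = 0.0485

y_3 = 0.2461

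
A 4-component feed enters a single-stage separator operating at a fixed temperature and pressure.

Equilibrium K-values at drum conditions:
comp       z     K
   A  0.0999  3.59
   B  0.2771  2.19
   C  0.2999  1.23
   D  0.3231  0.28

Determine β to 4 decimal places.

Let β = V/F and solve Σ zᵢ(Kᵢ−1)/(1+β(Kᵢ−1)) = 0.
Check two-phase: ΣzᵢKᵢ = 1.4248 > 1 and Σzᵢ/Kᵢ = 1.5521 > 1, so g(0) = 0.4248 > 0 and g(1) = -0.5521 < 0.
Newton iteration, β⁰ = 0.5:
  β = 0.5000: g = 0.01786, g' = -0.7032 → β = 0.5254
  β = 0.5254: g = -0.00014, g' = -0.7148 → β = 0.5252
Converged at β = 0.5252.

β = 0.5252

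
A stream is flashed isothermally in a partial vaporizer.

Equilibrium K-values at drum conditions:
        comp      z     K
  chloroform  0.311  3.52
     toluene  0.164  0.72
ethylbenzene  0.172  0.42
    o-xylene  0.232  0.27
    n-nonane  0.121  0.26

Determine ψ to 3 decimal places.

ψ = 0.248

Rachford–Rice: g(ψ) = Σ zᵢ(Kᵢ−1)/(1+ψ(Kᵢ−1)) = 0.
Check two-phase: ΣzᵢKᵢ = 1.379 > 1 and Σzᵢ/Kᵢ = 2.050 > 1, so g(0) = 0.379 > 0 and g(1) = -1.050 < 0.
Newton iteration, ψ⁰ = 0.5:
  ψ = 0.500: g = -0.2560, g' = -0.992 → ψ = 0.242
  ψ = 0.242: g = 0.0067, g' = -1.136 → ψ = 0.248
Converged at ψ = 0.248.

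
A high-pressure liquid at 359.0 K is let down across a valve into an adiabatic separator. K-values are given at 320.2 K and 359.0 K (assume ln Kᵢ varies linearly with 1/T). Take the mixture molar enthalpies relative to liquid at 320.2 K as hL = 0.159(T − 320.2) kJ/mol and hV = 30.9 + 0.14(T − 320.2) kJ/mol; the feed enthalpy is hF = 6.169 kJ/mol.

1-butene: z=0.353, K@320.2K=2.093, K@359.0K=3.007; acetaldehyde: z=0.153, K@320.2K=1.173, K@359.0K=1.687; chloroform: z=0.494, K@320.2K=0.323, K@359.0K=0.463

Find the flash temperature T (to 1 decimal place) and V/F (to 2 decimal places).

T = 323.8 K, V/F = 0.18

Adiabatic flash: solve Rachford–Rice at each trial T, then check hF = ψ·hV(T) + (1−ψ)·hL(T).
  T = 320.2 K: K = (2.093, 1.173, 0.323), RR gives ψ = 0.125, H_out = 3.863 kJ/mol
  T = 359.0 K: K = (3.007, 1.687, 0.463), RR gives ψ = 0.607, H_out = 24.478 kJ/mol
  T = 339.6 K: K = (2.535, 1.421, 0.391), RR gives ψ = 0.389, H_out = 14.968 kJ/mol
  T = 329.9 K: K = (2.310, 1.295, 0.356), RR gives ψ = 0.268, H_out = 9.761 kJ/mol
  T = 325.0 K: K = (2.199, 1.233, 0.339), RR gives ψ = 0.199, H_out = 6.894 kJ/mol
  T = 322.6 K: K = (2.146, 1.203, 0.331), RR gives ψ = 0.163, H_out = 5.410 kJ/mol
Linear interpolation between T = 322.6 (H_out = 5.410) and T = 325.0 (H_out = 6.894) on hF = 6.169 gives T ≈ 323.8 K, at which ψ = 0.18.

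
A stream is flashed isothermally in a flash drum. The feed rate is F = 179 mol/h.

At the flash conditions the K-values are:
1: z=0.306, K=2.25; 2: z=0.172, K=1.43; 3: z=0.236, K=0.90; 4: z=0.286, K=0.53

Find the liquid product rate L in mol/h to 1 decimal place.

Material balance + equilibrium reduce to Σ zᵢ(Kᵢ−1)/(1+V/F(Kᵢ−1)) = 0.
g(0) = ΣzᵢKᵢ − 1 = 0.298 and g(1) = 1 − Σzᵢ/Kᵢ = -0.058, so a root lies in (0, 1).
Newton–Raphson from V/F = 0.5:
  V/F = 0.500: g = 0.0957, g' = -0.313 → V/F = 0.806
  V/F = 0.806: g = 0.0035, g' = -0.303 → V/F = 0.817
Converged at V/F = 0.817.
Then V = V/F·F = 0.8172·179 = 146.3 mol/h and L = F − V = 32.7 mol/h.

L = 32.7 mol/h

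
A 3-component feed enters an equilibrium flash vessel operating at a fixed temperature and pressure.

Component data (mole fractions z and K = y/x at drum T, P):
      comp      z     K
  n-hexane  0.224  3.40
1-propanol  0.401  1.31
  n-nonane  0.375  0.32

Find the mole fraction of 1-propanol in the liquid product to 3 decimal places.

Rachford–Rice: g(β) = Σ zᵢ(Kᵢ−1)/(1+β(Kᵢ−1)) = 0.
Check two-phase: ΣzᵢKᵢ = 1.407 > 1 and Σzᵢ/Kᵢ = 1.544 > 1, so g(0) = 0.407 > 0 and g(1) = -0.544 < 0.
Newton–Raphson from β = 0.5:
  β = 0.500: g = -0.0344, g' = -0.694 → β = 0.450
Converged at β = 0.450.
Compositions from xᵢ = zᵢ/(1+β(Kᵢ−1)), yᵢ = Kᵢxᵢ:
  n-hexane: x = 0.108, y = 0.366
  1-propanol: x = 0.352, y = 0.461
  n-nonane: x = 0.540, y = 0.173

x_1-propanol = 0.352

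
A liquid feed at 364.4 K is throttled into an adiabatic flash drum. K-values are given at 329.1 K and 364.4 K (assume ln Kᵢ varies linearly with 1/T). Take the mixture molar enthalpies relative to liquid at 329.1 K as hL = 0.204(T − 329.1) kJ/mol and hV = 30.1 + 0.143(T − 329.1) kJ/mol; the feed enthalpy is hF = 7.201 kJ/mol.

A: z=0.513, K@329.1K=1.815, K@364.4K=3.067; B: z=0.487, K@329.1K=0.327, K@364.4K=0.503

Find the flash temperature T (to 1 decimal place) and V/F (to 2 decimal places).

Adiabatic flash: solve Rachford–Rice at each trial T, then check hF = ψ·hV(T) + (1−ψ)·hL(T).
  T = 329.1 K: K = (1.815, 0.327), RR gives ψ = 0.165, H_out = 4.958 kJ/mol
  T = 364.4 K: K = (3.067, 0.503), RR gives ψ = 0.797, H_out = 29.463 kJ/mol
  T = 346.8 K: K = (2.393, 0.410), RR gives ψ = 0.520, H_out = 18.709 kJ/mol
  T = 338.0 K: K = (2.093, 0.368), RR gives ψ = 0.366, H_out = 12.625 kJ/mol
  T = 333.6 K: K = (1.953, 0.347), RR gives ψ = 0.275, H_out = 9.108 kJ/mol
  T = 331.4 K: K = (1.885, 0.337), RR gives ψ = 0.223, H_out = 7.164 kJ/mol
Linear interpolation between T = 331.4 (H_out = 7.164) and T = 333.6 (H_out = 9.108) on hF = 7.201 gives T ≈ 331.4 K, at which ψ = 0.22.

T = 331.4 K, V/F = 0.22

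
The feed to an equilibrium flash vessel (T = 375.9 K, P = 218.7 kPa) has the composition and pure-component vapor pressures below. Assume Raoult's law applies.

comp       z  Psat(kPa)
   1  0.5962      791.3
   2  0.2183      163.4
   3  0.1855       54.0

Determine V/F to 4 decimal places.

Raoult's law: Kᵢ = Pᵢˢᵃᵗ/P = Pᵢˢᵃᵗ/218.7.
  K_1 = 791.3/218.7 = 3.618198, K_2 = 163.4/218.7 = 0.747142, K_3 = 54.0/218.7 = 0.246914
Rachford–Rice: g(V/F) = Σ zᵢ(Kᵢ−1)/(1+V/F(Kᵢ−1)) = 0.
g(0) = ΣzᵢKᵢ − 1 = 1.3661 and g(1) = 1 − Σzᵢ/Kᵢ = -0.2082, so a root lies in (0, 1).
Newton–Raphson from V/F = 0.5:
  V/F = 0.5000: g = 0.38875, g' = -1.0554 → V/F = 0.8683
  V/F = 0.8683: g = 0.00246, g' = -1.2827 → V/F = 0.8702
Converged at V/F = 0.8702.

V/F = 0.8702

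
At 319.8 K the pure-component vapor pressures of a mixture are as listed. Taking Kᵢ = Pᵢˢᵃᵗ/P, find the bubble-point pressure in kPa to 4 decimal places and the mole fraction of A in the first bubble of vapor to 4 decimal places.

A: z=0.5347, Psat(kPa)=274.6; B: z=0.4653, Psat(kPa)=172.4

Pbub = 227.0463 kPa, y_A = 0.6467

At the bubble point ψ → 0, so ΣzᵢKᵢ = 1 with Kᵢ = Pᵢˢᵃᵗ/P ⇒ P = ΣzᵢPᵢˢᵃᵗ.
P = 0.5347·274.6 + 0.4653·172.4 = 227.0463 kPa
yᵢ = zᵢPᵢˢᵃᵗ/P ⇒ y_A = 0.5347·274.6/227.0463 = 0.6467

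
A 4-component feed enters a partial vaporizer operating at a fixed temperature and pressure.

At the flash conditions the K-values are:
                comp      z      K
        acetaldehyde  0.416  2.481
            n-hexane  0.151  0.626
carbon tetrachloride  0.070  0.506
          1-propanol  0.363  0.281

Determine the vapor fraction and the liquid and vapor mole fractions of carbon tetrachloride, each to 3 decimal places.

Let ψ = V/F and solve Σ zᵢ(Kᵢ−1)/(1+ψ(Kᵢ−1)) = 0.
Feasibility: ΣzᵢKᵢ = 1.264, Σzᵢ/Kᵢ = 1.839 — both > 1, two phases present.
Newton iteration, ψ⁰ = 0.57:
  ψ = 0.570: g = -0.2281, g' = -0.874 → ψ = 0.309
  ψ = 0.309: g = -0.0176, g' = -0.790 → ψ = 0.287
Converged at ψ = 0.287.
Compositions from xᵢ = zᵢ/(1+ψ(Kᵢ−1)), yᵢ = Kᵢxᵢ:
  acetaldehyde: x = 0.292, y = 0.724
  n-hexane: x = 0.169, y = 0.106
  carbon tetrachloride: x = 0.082, y = 0.041
  1-propanol: x = 0.457, y = 0.129

ψ = 0.287, x_carbon tetrachloride = 0.082, y_carbon tetrachloride = 0.041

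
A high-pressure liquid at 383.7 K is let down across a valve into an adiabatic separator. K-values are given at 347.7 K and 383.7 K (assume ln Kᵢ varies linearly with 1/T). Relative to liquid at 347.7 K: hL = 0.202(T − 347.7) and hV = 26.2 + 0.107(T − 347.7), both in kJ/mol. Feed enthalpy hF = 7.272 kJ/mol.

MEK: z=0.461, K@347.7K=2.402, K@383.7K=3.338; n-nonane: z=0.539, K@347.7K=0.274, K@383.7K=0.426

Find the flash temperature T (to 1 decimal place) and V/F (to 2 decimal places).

Adiabatic flash: solve Rachford–Rice at each trial T, then check hF = ψ·hV(T) + (1−ψ)·hL(T).
  T = 347.7 K: K = (2.402, 0.274), RR gives ψ = 0.251, H_out = 6.564 kJ/mol
  T = 383.7 K: K = (3.338, 0.426), RR gives ψ = 0.573, H_out = 20.316 kJ/mol
  T = 365.7 K: K = (2.855, 0.345), RR gives ψ = 0.414, H_out = 13.765 kJ/mol
  T = 356.7 K: K = (2.624, 0.309), RR gives ψ = 0.335, H_out = 10.305 kJ/mol
  T = 352.2 K: K = (2.512, 0.291), RR gives ψ = 0.294, H_out = 8.479 kJ/mol
  T = 349.9 K: K = (2.456, 0.282), RR gives ψ = 0.272, H_out = 7.513 kJ/mol
Linear interpolation between T = 347.7 (H_out = 6.564) and T = 349.9 (H_out = 7.513) on hF = 7.272 gives T ≈ 349.3 K, at which ψ = 0.27.

T = 349.3 K, V/F = 0.27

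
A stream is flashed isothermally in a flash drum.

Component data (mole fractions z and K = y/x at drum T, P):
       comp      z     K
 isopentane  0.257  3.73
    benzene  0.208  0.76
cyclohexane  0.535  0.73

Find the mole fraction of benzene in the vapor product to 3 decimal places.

Rachford–Rice: g(V/F) = Σ zᵢ(Kᵢ−1)/(1+V/F(Kᵢ−1)) = 0.
g(0) = ΣzᵢKᵢ − 1 = 0.507 and g(1) = 1 − Σzᵢ/Kᵢ = -0.075, so a root lies in (0, 1).
Newton iteration, V/F⁰ = 0.5:
  V/F = 0.500: g = 0.0729, g' = -0.410 → V/F = 0.678
  V/F = 0.678: g = 0.0097, g' = -0.311 → V/F = 0.709
  V/F = 0.709: g = 0.0002, g' = -0.299 → V/F = 0.710
Converged at V/F = 0.710.
Compositions from xᵢ = zᵢ/(1+V/F(Kᵢ−1)), yᵢ = Kᵢxᵢ:
  isopentane: x = 0.087, y = 0.326
  benzene: x = 0.251, y = 0.191
  cyclohexane: x = 0.662, y = 0.483

y_benzene = 0.191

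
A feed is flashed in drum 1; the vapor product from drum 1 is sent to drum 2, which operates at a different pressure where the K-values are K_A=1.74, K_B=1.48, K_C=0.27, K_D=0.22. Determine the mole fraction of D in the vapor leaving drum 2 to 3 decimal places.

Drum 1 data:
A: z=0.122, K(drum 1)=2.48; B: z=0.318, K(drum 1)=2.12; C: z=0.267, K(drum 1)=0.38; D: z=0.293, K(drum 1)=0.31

Drum 1:
Rachford–Rice: g(ψ₁) = Σ zᵢ(Kᵢ−1)/(1+ψ₁(Kᵢ−1)) = 0.
g(0) = ΣzᵢKᵢ − 1 = 0.169 and g(1) = 1 − Σzᵢ/Kᵢ = -0.847, so a root lies in (0, 1).
Newton–Raphson from ψ₁ = 0.49:
  ψ₁ = 0.490: g = -0.2086, g' = -0.786 → ψ₁ = 0.225
  ψ₁ = 0.225: g = -0.0115, g' = -0.739 → ψ₁ = 0.209
Converged at ψ₁ = 0.209.
Drum-1 compositions:
  A: x = 0.093, y = 0.231
  B: x = 0.258, y = 0.546
  C: x = 0.307, y = 0.117
  D: x = 0.342, y = 0.106
Drum-2 feed = drum-1 vapor: z₂ = (0.2311, 0.5462, 0.1166, 0.1061).
Drum 2:
Material balance + equilibrium reduce to Σ zᵢ(Kᵢ−1)/(1+ψ₂(Kᵢ−1)) = 0.
g(0) = ΣzᵢKᵢ − 1 = 0.265 and g(1) = 1 − Σzᵢ/Kᵢ = -0.416, so a root lies in (0, 1).
Newton–Raphson from ψ₂ = 0.5:
  ψ₂ = 0.500: g = 0.0665, g' = -0.477 → ψ₂ = 0.639
  ψ₂ = 0.639: g = -0.0081, g' = -0.608 → ψ₂ = 0.626
Converged at ψ₂ = 0.626.
  A: x = 0.158, y = 0.275
  B: x = 0.420, y = 0.622
  C: x = 0.215, y = 0.058
  D: x = 0.207, y = 0.046

y_D (drum 2) = 0.046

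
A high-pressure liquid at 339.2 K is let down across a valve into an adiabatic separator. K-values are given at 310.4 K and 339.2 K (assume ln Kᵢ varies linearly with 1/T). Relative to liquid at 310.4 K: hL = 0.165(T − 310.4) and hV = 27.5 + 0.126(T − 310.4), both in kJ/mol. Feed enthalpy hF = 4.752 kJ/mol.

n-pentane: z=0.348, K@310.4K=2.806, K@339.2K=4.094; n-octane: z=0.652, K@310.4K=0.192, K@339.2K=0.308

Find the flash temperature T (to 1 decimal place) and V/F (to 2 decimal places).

T = 317.3 K, V/F = 0.13

Adiabatic flash: solve Rachford–Rice at each trial T, then check hF = ψ·hV(T) + (1−ψ)·hL(T).
  T = 310.4 K: K = (2.806, 0.192), RR gives ψ = 0.070, H_out = 1.916 kJ/mol
  T = 339.2 K: K = (4.094, 0.308), RR gives ψ = 0.292, H_out = 12.458 kJ/mol
  T = 324.8 K: K = (3.418, 0.246), RR gives ψ = 0.192, H_out = 7.541 kJ/mol
  T = 317.6 K: K = (3.104, 0.218), RR gives ψ = 0.135, H_out = 4.862 kJ/mol
  T = 314.0 K: K = (2.953, 0.205), RR gives ψ = 0.104, H_out = 3.430 kJ/mol
  T = 315.8 K: K = (3.028, 0.211), RR gives ψ = 0.120, H_out = 4.156 kJ/mol
Linear interpolation between T = 315.8 (H_out = 4.156) and T = 317.6 (H_out = 4.862) on hF = 4.752 gives T ≈ 317.3 K, at which ψ = 0.13.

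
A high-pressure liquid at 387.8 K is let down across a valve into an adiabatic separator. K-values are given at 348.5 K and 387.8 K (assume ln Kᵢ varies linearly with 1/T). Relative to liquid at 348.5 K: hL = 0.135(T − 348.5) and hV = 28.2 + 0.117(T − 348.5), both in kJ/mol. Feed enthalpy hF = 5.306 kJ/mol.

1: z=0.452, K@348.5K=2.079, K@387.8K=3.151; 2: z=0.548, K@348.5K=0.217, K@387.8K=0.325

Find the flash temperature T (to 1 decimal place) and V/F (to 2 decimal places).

Adiabatic flash: solve Rachford–Rice at each trial T, then check hF = ψ·hV(T) + (1−ψ)·hL(T).
  T = 348.5 K: K = (2.079, 0.217), RR gives ψ = 0.069, H_out = 1.957 kJ/mol
  T = 387.8 K: K = (3.151, 0.325), RR gives ψ = 0.415, H_out = 16.711 kJ/mol
  T = 368.1 K: K = (2.587, 0.268), RR gives ψ = 0.272, H_out = 10.231 kJ/mol
  T = 358.3 K: K = (2.326, 0.242), RR gives ψ = 0.183, H_out = 6.451 kJ/mol
  T = 353.4 K: K = (2.201, 0.229), RR gives ψ = 0.130, H_out = 4.319 kJ/mol
  T = 355.9 K: K = (2.264, 0.236), RR gives ψ = 0.158, H_out = 5.432 kJ/mol
  T = 354.6 K: K = (2.231, 0.232), RR gives ψ = 0.144, H_out = 4.860 kJ/mol
Linear interpolation between T = 354.6 (H_out = 4.860) and T = 355.9 (H_out = 5.432) on hF = 5.306 gives T ≈ 355.6 K, at which ψ = 0.15.

T = 355.6 K, V/F = 0.15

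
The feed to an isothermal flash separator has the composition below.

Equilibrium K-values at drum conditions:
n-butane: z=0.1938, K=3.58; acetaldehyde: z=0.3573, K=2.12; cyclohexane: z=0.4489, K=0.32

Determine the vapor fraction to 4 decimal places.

ψ = 0.5136

Let ψ = V/F and solve Σ zᵢ(Kᵢ−1)/(1+ψ(Kᵢ−1)) = 0.
Check two-phase: ΣzᵢKᵢ = 1.5949 > 1 and Σzᵢ/Kᵢ = 1.6255 > 1, so g(0) = 0.5949 > 0 and g(1) = -0.6255 < 0.
Iterate (Newton) starting at ψ = 0.49:
  ψ = 0.4900: g = 0.02142, g' = -0.9053 → ψ = 0.5137
  ψ = 0.5137: g = -0.00004, g' = -0.9094 → ψ = 0.5136
Converged at ψ = 0.5136.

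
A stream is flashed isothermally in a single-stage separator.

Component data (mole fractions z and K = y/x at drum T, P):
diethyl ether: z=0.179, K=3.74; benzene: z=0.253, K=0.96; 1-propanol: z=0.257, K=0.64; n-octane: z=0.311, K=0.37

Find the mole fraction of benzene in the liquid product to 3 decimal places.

Let β = V/F and solve Σ zᵢ(Kᵢ−1)/(1+β(Kᵢ−1)) = 0.
Feasibility: ΣzᵢKᵢ = 1.192, Σzᵢ/Kᵢ = 1.554 — both > 1, two phases present.
Newton iteration, β⁰ = 0.5:
  β = 0.500: g = -0.2022, g' = -0.552 → β = 0.134
  β = 0.134: g = 0.0375, g' = -0.904 → β = 0.175
  β = 0.175: g = 0.0021, g' = -0.808 → β = 0.178
Converged at β = 0.178.
Compositions from xᵢ = zᵢ/(1+β(Kᵢ−1)), yᵢ = Kᵢxᵢ:
  diethyl ether: x = 0.120, y = 0.450
  benzene: x = 0.255, y = 0.245
  1-propanol: x = 0.275, y = 0.176
  n-octane: x = 0.350, y = 0.130

x_benzene = 0.255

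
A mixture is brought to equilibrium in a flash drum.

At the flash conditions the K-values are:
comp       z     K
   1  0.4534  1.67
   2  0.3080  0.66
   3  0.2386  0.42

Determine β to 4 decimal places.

Let β = V/F and solve Σ zᵢ(Kᵢ−1)/(1+β(Kᵢ−1)) = 0.
g(0) = ΣzᵢKᵢ − 1 = 0.0607 and g(1) = 1 − Σzᵢ/Kᵢ = -0.3063, so a root lies in (0, 1).
Iterate (Newton) starting at β = 0.5:
  β = 0.5000: g = -0.09353, g' = -0.3251 → β = 0.2123
  β = 0.2123: g = -0.00474, g' = -0.3017 → β = 0.1966
Converged at β = 0.1966.

β = 0.1966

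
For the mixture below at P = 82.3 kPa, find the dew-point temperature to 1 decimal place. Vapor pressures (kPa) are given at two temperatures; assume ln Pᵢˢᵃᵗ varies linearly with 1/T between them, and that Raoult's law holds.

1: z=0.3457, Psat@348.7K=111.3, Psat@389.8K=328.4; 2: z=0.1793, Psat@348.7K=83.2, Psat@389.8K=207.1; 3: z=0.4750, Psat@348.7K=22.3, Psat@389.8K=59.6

Dew-point temperature: Σzᵢ·P/Pᵢˢᵃᵗ(T) = 1. Interpolate ln Pᵢˢᵃᵗ = aᵢ + bᵢ/T.
  T = 348.7 K: ΣzᵢP/Pᵢˢᵃᵗ = 2.1860
  T = 389.8 K: ΣzᵢP/Pᵢˢᵃᵗ = 0.8138
  T = 369.2 K: ΣzᵢP/Pᵢˢᵃᵗ = 1.2989
  T = 379.5 K: ΣzᵢP/Pᵢˢᵃᵗ = 1.0216
  T = 384.6 K: ΣzᵢP/Pᵢˢᵃᵗ = 0.9114
  T = 382.1 K: ΣzᵢP/Pᵢˢᵃᵗ = 0.9635
  T = 380.8 K: ΣzᵢP/Pᵢˢᵃᵗ = 0.9920
Interpolating between 379.5 K and 380.8 K gives T ≈ 380.4 K.

T = 380.4 K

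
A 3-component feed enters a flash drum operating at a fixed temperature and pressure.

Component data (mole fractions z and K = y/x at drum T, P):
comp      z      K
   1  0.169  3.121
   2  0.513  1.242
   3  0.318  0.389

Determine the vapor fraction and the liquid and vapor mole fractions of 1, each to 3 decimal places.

ψ = 0.511, x_1 = 0.081, y_1 = 0.253

Rachford–Rice: g(ψ) = Σ zᵢ(Kᵢ−1)/(1+ψ(Kᵢ−1)) = 0.
Check two-phase: ΣzᵢKᵢ = 1.288 > 1 and Σzᵢ/Kᵢ = 1.285 > 1, so g(0) = 0.288 > 0 and g(1) = -0.285 < 0.
Newton iteration, ψ⁰ = 0.5:
  ψ = 0.500: g = 0.0049, g' = -0.449 → ψ = 0.511
Converged at ψ = 0.511.
Compositions from xᵢ = zᵢ/(1+ψ(Kᵢ−1)), yᵢ = Kᵢxᵢ:
  1: x = 0.081, y = 0.253
  2: x = 0.457, y = 0.567
  3: x = 0.462, y = 0.180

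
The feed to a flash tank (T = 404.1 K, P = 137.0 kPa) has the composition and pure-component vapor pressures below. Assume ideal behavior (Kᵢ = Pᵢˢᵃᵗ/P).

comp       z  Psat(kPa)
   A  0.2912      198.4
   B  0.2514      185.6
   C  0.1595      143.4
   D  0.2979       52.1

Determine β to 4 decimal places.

Raoult's law: Kᵢ = Pᵢˢᵃᵗ/P = Pᵢˢᵃᵗ/137.0.
  K_A = 198.4/137.0 = 1.448175, K_B = 185.6/137.0 = 1.354745, K_C = 143.4/137.0 = 1.046715, K_D = 52.1/137.0 = 0.380292
Material balance + equilibrium reduce to Σ zᵢ(Kᵢ−1)/(1+β(Kᵢ−1)) = 0.
g(0) = ΣzᵢKᵢ − 1 = 0.0425 and g(1) = 1 − Σzᵢ/Kᵢ = -0.3224, so a root lies in (0, 1).
Newton–Raphson from β = 0.59:
  β = 0.5900: g = -0.10680, g' = -0.3428 → β = 0.2785
  β = 0.2785: g = -0.01857, g' = -0.2399 → β = 0.2011
  β = 0.2011: g = -0.00054, g' = -0.2264 → β = 0.1987
Converged at β = 0.1987.

β = 0.1987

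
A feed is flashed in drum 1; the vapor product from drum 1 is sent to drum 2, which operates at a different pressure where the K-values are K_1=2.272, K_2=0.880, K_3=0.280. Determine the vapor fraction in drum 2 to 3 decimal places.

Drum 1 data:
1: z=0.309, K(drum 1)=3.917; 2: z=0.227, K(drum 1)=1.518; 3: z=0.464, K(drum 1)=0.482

V/F (drum 2) = 0.311

Drum 1:
Let ψ₁ = V/F and solve Σ zᵢ(Kᵢ−1)/(1+ψ₁(Kᵢ−1)) = 0.
g(0) = ΣzᵢKᵢ − 1 = 0.779 and g(1) = 1 − Σzᵢ/Kᵢ = -0.191, so a root lies in (0, 1).
Newton iteration, ψ₁⁰ = 0.5:
  ψ₁ = 0.500: g = 0.1357, g' = -0.700 → ψ₁ = 0.694
  ψ₁ = 0.694: g = 0.0094, g' = -0.624 → ψ₁ = 0.709
Converged at ψ₁ = 0.709.
Drum-1 compositions:
  1: x = 0.101, y = 0.395
  2: x = 0.166, y = 0.252
  3: x = 0.733, y = 0.353
Drum-2 feed = drum-1 vapor: z₂ = (0.3945, 0.2520, 0.3534).
Drum 2:
Newton–Raphson from ψ₂ = 0.5:
  ψ₂ = 0.500: g = -0.1230, g' = -0.690 → ψ₂ = 0.322
  ψ₂ = 0.322: g = -0.0065, g' = -0.636 → ψ₂ = 0.311
Converged at ψ₂ = 0.311.
  1: x = 0.283, y = 0.642
  2: x = 0.262, y = 0.230
  3: x = 0.456, y = 0.128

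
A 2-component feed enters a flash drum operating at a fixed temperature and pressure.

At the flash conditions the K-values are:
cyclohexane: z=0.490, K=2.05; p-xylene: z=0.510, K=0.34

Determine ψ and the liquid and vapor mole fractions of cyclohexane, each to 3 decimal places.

ψ = 0.257, x_cyclohexane = 0.386, y_cyclohexane = 0.791

Newton–Raphson from ψ = 0.5:
  ψ = 0.500: g = -0.1650, g' = -0.727 → ψ = 0.273
  ψ = 0.273: g = -0.0108, g' = -0.657 → ψ = 0.257
Converged at ψ = 0.257.
Compositions from xᵢ = zᵢ/(1+ψ(Kᵢ−1)), yᵢ = Kᵢxᵢ:
  cyclohexane: x = 0.386, y = 0.791
  p-xylene: x = 0.614, y = 0.209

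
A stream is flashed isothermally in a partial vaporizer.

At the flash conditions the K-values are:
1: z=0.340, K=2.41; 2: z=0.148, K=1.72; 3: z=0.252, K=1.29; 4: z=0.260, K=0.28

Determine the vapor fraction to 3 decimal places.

ψ = 0.694

Rachford–Rice: g(ψ) = Σ zᵢ(Kᵢ−1)/(1+ψ(Kᵢ−1)) = 0.
Feasibility: ΣzᵢKᵢ = 1.472, Σzᵢ/Kᵢ = 1.351 — both > 1, two phases present.
Newton iteration, ψ⁰ = 0.57:
  ψ = 0.570: g = 0.0866, g' = -0.650 → ψ = 0.703
  ψ = 0.703: g = -0.0070, g' = -0.772 → ψ = 0.694
Converged at ψ = 0.694.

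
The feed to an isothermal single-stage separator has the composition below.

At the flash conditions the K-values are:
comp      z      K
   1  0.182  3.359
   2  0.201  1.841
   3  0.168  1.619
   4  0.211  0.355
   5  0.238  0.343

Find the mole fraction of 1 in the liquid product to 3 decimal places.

Material balance + equilibrium reduce to Σ zᵢ(Kᵢ−1)/(1+ψ(Kᵢ−1)) = 0.
Feasibility: ΣzᵢKᵢ = 1.410, Σzᵢ/Kᵢ = 1.555 — both > 1, two phases present.
Iterate (Newton) starting at ψ = 0.5:
  ψ = 0.500: g = -0.0383, g' = -0.740 → ψ = 0.448
Converged at ψ = 0.448.
Compositions from xᵢ = zᵢ/(1+ψ(Kᵢ−1)), yᵢ = Kᵢxᵢ:
  1: x = 0.088, y = 0.297
  2: x = 0.146, y = 0.269
  3: x = 0.132, y = 0.213
  4: x = 0.297, y = 0.105
  5: x = 0.337, y = 0.116

x_1 = 0.088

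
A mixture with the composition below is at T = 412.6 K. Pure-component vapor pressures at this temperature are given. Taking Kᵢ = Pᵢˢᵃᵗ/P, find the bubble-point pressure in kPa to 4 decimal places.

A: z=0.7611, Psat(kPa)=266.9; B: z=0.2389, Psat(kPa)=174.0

Pbub = 244.7062 kPa

At the bubble point ψ → 0, so ΣzᵢKᵢ = 1 with Kᵢ = Pᵢˢᵃᵗ/P ⇒ P = ΣzᵢPᵢˢᵃᵗ.
P = 0.7611·266.9 + 0.2389·174.0 = 244.7062 kPa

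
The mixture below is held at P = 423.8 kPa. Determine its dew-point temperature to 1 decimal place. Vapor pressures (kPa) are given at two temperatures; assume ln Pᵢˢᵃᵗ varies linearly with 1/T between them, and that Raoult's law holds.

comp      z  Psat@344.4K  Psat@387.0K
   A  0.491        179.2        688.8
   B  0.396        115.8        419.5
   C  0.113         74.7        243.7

Dew-point temperature: Σzᵢ·P/Pᵢˢᵃᵗ(T) = 1. Interpolate ln Pᵢˢᵃᵗ = aᵢ + bᵢ/T.
  T = 344.4 K: ΣzᵢP/Pᵢˢᵃᵗ = 3.2515
  T = 387.0 K: ΣzᵢP/Pᵢˢᵃᵗ = 0.8987
  T = 365.7 K: ΣzᵢP/Pᵢˢᵃᵗ = 1.6459
  T = 376.4 K: ΣzᵢP/Pᵢˢᵃᵗ = 1.2040
  T = 381.7 K: ΣzᵢP/Pᵢˢᵃᵗ = 1.0380
  T = 384.4 K: ΣzᵢP/Pᵢˢᵃᵗ = 0.9640
Interpolating between 381.7 K and 384.4 K gives T ≈ 383.1 K.

T = 383.1 K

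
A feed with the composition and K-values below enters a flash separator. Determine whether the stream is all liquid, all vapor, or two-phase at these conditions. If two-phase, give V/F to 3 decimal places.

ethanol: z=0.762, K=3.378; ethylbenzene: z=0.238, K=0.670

all vapor

ΣzᵢKᵢ = 2.733; Σzᵢ/Kᵢ = 0.581.
Since Σzᵢ/Kᵢ < 1 the mixture is above its dew point — single vapor phase.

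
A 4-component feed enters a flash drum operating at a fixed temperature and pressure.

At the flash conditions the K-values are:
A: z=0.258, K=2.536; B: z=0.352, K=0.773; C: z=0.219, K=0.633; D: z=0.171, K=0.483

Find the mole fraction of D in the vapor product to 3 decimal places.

Newton iteration, β⁰ = 0.38:
  β = 0.380: g = -0.0406, g' = -0.375 → β = 0.272
  β = 0.272: g = 0.0023, g' = -0.422 → β = 0.277
Converged at β = 0.277.
Compositions from xᵢ = zᵢ/(1+β(Kᵢ−1)), yᵢ = Kᵢxᵢ:
  A: x = 0.181, y = 0.459
  B: x = 0.376, y = 0.290
  C: x = 0.244, y = 0.154
  D: x = 0.200, y = 0.096

y_D = 0.096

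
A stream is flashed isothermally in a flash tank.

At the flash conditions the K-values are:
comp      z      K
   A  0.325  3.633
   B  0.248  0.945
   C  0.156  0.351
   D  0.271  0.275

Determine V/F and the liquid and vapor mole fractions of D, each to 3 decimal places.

Rachford–Rice: g(V/F) = Σ zᵢ(Kᵢ−1)/(1+V/F(Kᵢ−1)) = 0.
g(0) = ΣzᵢKᵢ − 1 = 0.544 and g(1) = 1 − Σzᵢ/Kᵢ = -0.782, so a root lies in (0, 1).
Iterate (Newton) starting at V/F = 0.5:
  V/F = 0.500: g = -0.1027, g' = -0.915 → V/F = 0.388
  V/F = 0.388: g = 0.0009, g' = -0.945 → V/F = 0.389
Converged at V/F = 0.389.
Compositions from xᵢ = zᵢ/(1+V/F(Kᵢ−1)), yᵢ = Kᵢxᵢ:
  A: x = 0.161, y = 0.584
  B: x = 0.253, y = 0.239
  C: x = 0.209, y = 0.073
  D: x = 0.377, y = 0.104

V/F = 0.389, x_D = 0.377, y_D = 0.104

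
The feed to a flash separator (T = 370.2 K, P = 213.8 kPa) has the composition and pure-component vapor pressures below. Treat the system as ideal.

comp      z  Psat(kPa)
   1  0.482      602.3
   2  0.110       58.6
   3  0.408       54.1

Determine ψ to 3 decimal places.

ψ = 0.364

Raoult's law: Kᵢ = Pᵢˢᵃᵗ/P = Pᵢˢᵃᵗ/213.8.
  K_1 = 602.3/213.8 = 2.81712, K_2 = 58.6/213.8 = 0.27409, K_3 = 54.1/213.8 = 0.25304
Newton–Raphson from ψ = 0.5:
  ψ = 0.500: g = -0.1529, g' = -1.160 → ψ = 0.368
  ψ = 0.368: g = -0.0046, g' = -1.112 → ψ = 0.364
Converged at ψ = 0.364.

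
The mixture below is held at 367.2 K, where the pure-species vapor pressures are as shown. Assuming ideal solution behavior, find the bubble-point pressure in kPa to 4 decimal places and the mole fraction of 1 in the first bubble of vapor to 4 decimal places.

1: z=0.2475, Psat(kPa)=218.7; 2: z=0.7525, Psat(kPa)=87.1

At the bubble point ψ → 0, so ΣzᵢKᵢ = 1 with Kᵢ = Pᵢˢᵃᵗ/P ⇒ P = ΣzᵢPᵢˢᵃᵗ.
P = 0.2475·218.7 + 0.7525·87.1 = 119.6710 kPa
yᵢ = zᵢPᵢˢᵃᵗ/P ⇒ y_1 = 0.2475·218.7/119.6710 = 0.4523

Pbub = 119.6710 kPa, y_1 = 0.4523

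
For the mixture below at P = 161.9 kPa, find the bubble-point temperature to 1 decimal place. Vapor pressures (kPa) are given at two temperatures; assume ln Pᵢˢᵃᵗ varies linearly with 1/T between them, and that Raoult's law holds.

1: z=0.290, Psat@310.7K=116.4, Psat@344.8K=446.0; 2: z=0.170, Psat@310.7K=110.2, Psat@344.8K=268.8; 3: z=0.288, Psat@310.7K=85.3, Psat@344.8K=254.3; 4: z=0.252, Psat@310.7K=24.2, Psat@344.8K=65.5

Bubble-point temperature: ΣzᵢPᵢˢᵃᵗ(T) = P. Interpolate ln Pᵢˢᵃᵗ = aᵢ + bᵢ/T.
  T = 310.7 K: ΣzᵢPᵢˢᵃᵗ = 83.15 kPa
  T = 344.8 K: ΣzᵢPᵢˢᵃᵗ = 264.78 kPa
  T = 327.8 K: ΣzᵢPᵢˢᵃᵗ = 152.56 kPa
  T = 336.3 K: ΣzᵢPᵢˢᵃᵗ = 202.21 kPa
  T = 332.1 K: ΣzᵢPᵢˢᵃᵗ = 176.21 kPa
  T = 330.0 K: ΣzᵢPᵢˢᵃᵗ = 164.30 kPa
Interpolating between 327.8 K and 330.0 K gives T ≈ 329.6 K.

T = 329.6 K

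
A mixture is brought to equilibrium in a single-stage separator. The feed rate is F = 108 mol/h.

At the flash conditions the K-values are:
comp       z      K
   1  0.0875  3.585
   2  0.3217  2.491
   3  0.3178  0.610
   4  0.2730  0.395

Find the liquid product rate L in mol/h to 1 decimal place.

Let β = V/F and solve Σ zᵢ(Kᵢ−1)/(1+β(Kᵢ−1)) = 0.
g(0) = ΣzᵢKᵢ − 1 = 0.4167 and g(1) = 1 − Σzᵢ/Kᵢ = -0.3657, so a root lies in (0, 1).
Newton iteration, β⁰ = 0.5:
  β = 0.5000: g = -0.01730, g' = -0.6260 → β = 0.4724
  β = 0.4724: g = 0.00010, g' = -0.6333 → β = 0.4725
Converged at β = 0.4725.
Then V = β·F = 0.4725·108 = 51.0 mol/h and L = F − V = 57.0 mol/h.

L = 57.0 mol/h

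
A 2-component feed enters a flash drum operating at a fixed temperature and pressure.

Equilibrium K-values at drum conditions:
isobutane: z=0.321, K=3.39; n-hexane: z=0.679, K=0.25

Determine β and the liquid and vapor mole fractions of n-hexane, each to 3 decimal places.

β = 0.144, x_n-hexane = 0.761, y_n-hexane = 0.190

Material balance + equilibrium reduce to Σ zᵢ(Kᵢ−1)/(1+β(Kᵢ−1)) = 0.
g(0) = ΣzᵢKᵢ − 1 = 0.258 and g(1) = 1 − Σzᵢ/Kᵢ = -1.811, so a root lies in (0, 1).
Iterate (Newton) starting at β = 0.38:
  β = 0.380: g = -0.3102, g' = -1.251 → β = 0.132
  β = 0.132: g = 0.0180, g' = -1.530 → β = 0.144
Converged at β = 0.144.
Compositions from xᵢ = zᵢ/(1+β(Kᵢ−1)), yᵢ = Kᵢxᵢ:
  isobutane: x = 0.239, y = 0.810
  n-hexane: x = 0.761, y = 0.190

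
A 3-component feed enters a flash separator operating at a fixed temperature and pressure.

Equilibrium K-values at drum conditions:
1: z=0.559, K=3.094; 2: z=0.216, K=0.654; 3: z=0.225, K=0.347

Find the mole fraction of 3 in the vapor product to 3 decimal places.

Rachford–Rice: g(β) = Σ zᵢ(Kᵢ−1)/(1+β(Kᵢ−1)) = 0.
Feasibility: ΣzᵢKᵢ = 1.949, Σzᵢ/Kᵢ = 1.159 — both > 1, two phases present.
Iterate (Newton) starting at β = 0.5:
  β = 0.500: g = 0.2633, g' = -0.834 → β = 0.816
  β = 0.816: g = 0.0138, g' = -0.824 → β = 0.832
Converged at β = 0.832.
Compositions from xᵢ = zᵢ/(1+β(Kᵢ−1)), yᵢ = Kᵢxᵢ:
  1: x = 0.204, y = 0.631
  2: x = 0.303, y = 0.198
  3: x = 0.493, y = 0.171

y_3 = 0.171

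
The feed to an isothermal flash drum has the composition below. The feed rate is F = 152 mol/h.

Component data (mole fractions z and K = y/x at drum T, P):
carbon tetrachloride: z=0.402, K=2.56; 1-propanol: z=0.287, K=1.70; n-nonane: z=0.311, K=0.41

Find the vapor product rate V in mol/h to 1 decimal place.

V = 135.3 mol/h

Rachford–Rice: g(ψ) = Σ zᵢ(Kᵢ−1)/(1+ψ(Kᵢ−1)) = 0.
Check two-phase: ΣzᵢKᵢ = 1.645 > 1 and Σzᵢ/Kᵢ = 1.084 > 1, so g(0) = 0.645 > 0 and g(1) = -0.084 < 0.
Newton–Raphson from ψ = 0.41:
  ψ = 0.410: g = 0.2965, g' = -0.637 → ψ = 0.875
  ψ = 0.875: g = 0.0102, g' = -0.692 → ψ = 0.890
Converged at ψ = 0.890.
Then V = ψ·F = 0.8900·152 = 135.3 mol/h and L = F − V = 16.7 mol/h.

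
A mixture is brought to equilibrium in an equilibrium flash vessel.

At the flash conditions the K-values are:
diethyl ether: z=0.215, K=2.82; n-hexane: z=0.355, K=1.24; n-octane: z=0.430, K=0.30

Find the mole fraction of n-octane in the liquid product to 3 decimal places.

x_n-octane = 0.511

Material balance + equilibrium reduce to Σ zᵢ(Kᵢ−1)/(1+V/F(Kᵢ−1)) = 0.
Feasibility: ΣzᵢKᵢ = 1.175, Σzᵢ/Kᵢ = 1.796 — both > 1, two phases present.
Newton–Raphson from V/F = 0.42:
  V/F = 0.420: g = -0.1272, g' = -0.668 → V/F = 0.230
  V/F = 0.230: g = -0.0020, g' = -0.672 → V/F = 0.227
Converged at V/F = 0.227.
Compositions from xᵢ = zᵢ/(1+V/F(Kᵢ−1)), yᵢ = Kᵢxᵢ:
  diethyl ether: x = 0.152, y = 0.429
  n-hexane: x = 0.337, y = 0.417
  n-octane: x = 0.511, y = 0.153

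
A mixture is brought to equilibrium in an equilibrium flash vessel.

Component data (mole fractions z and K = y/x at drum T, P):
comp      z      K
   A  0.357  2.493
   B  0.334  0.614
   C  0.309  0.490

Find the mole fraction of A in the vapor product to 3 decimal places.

y_A = 0.575

Newton–Raphson from β = 0.42:
  β = 0.420: g = -0.0268, g' = -0.502 → β = 0.367
Converged at β = 0.367.
Compositions from xᵢ = zᵢ/(1+β(Kᵢ−1)), yᵢ = Kᵢxᵢ:
  A: x = 0.231, y = 0.575
  B: x = 0.389, y = 0.239
  C: x = 0.380, y = 0.186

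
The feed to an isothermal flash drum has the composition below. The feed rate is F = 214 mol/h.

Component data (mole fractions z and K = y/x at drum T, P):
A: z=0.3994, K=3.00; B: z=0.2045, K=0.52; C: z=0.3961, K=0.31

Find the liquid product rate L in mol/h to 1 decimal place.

L = 141.0 mol/h

Let ψ = V/F and solve Σ zᵢ(Kᵢ−1)/(1+ψ(Kᵢ−1)) = 0.
Check two-phase: ΣzᵢKᵢ = 1.4273 > 1 and Σzᵢ/Kᵢ = 1.8041 > 1, so g(0) = 0.4273 > 0 and g(1) = -0.8041 < 0.
Newton–Raphson from ψ = 0.5:
  ψ = 0.5000: g = -0.14702, g' = -0.9205 → ψ = 0.3403
  ψ = 0.3403: g = 0.00082, g' = -0.9550 → ψ = 0.3411
Converged at ψ = 0.3411.
Then V = ψ·F = 0.3411·214 = 73.0 mol/h and L = F − V = 141.0 mol/h.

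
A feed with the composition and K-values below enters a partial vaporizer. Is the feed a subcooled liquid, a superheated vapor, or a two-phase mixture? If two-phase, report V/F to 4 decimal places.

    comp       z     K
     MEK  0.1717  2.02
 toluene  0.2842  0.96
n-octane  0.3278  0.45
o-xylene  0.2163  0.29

subcooled liquid

ΣzᵢKᵢ = 0.8299; Σzᵢ/Kᵢ = 1.8553.
Since ΣzᵢKᵢ < 1 the mixture is below its bubble point — single liquid phase.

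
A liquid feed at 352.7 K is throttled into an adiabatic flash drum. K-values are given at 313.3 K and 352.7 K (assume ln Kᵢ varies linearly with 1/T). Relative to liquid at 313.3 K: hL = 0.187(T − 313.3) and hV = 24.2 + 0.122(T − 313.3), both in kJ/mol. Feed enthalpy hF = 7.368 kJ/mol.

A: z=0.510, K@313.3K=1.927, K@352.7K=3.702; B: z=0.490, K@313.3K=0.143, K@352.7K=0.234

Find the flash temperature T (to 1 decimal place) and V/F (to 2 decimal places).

T = 323.2 K, V/F = 0.23

Adiabatic flash: solve Rachford–Rice at each trial T, then check hF = ψ·hV(T) + (1−ψ)·hL(T).
  T = 313.3 K: K = (1.927, 0.143), RR gives ψ = 0.067, H_out = 1.610 kJ/mol
  T = 352.7 K: K = (3.702, 0.234), RR gives ψ = 0.484, H_out = 17.851 kJ/mol
  T = 333.0 K: K = (2.723, 0.186), RR gives ψ = 0.342, H_out = 11.519 kJ/mol
  T = 323.1 K: K = (2.301, 0.163), RR gives ψ = 0.233, H_out = 7.322 kJ/mol
  T = 328.1 K: K = (2.508, 0.174), RR gives ψ = 0.293, H_out = 9.574 kJ/mol
  T = 325.6 K: K = (2.403, 0.169), RR gives ψ = 0.264, H_out = 8.488 kJ/mol
  T = 324.4 K: K = (2.354, 0.166), RR gives ψ = 0.250, H_out = 7.939 kJ/mol
Linear interpolation between T = 323.1 (H_out = 7.322) and T = 324.4 (H_out = 7.939) on hF = 7.368 gives T ≈ 323.2 K, at which ψ = 0.23.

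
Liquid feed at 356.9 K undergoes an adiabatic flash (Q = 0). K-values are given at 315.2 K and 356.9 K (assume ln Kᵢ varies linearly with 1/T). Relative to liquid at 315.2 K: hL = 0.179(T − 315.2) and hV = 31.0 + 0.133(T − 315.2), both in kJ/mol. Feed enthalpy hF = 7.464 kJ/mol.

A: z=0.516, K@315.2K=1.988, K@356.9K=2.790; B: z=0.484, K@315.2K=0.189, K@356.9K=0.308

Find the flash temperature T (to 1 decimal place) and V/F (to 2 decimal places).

T = 321.2 K, V/F = 0.21

Adiabatic flash: solve Rachford–Rice at each trial T, then check hF = ψ·hV(T) + (1−ψ)·hL(T).
  T = 315.2 K: K = (1.988, 0.189), RR gives ψ = 0.146, H_out = 4.538 kJ/mol
  T = 356.9 K: K = (2.790, 0.308), RR gives ψ = 0.475, H_out = 21.286 kJ/mol
  T = 336.0 K: K = (2.379, 0.245), RR gives ψ = 0.332, H_out = 13.707 kJ/mol
  T = 325.6 K: K = (2.181, 0.216), RR gives ψ = 0.248, H_out = 9.441 kJ/mol
  T = 320.4 K: K = (2.084, 0.202), RR gives ψ = 0.200, H_out = 7.091 kJ/mol
  T = 323.0 K: K = (2.132, 0.209), RR gives ψ = 0.225, H_out = 8.288 kJ/mol
  T = 321.7 K: K = (2.108, 0.206), RR gives ψ = 0.213, H_out = 7.696 kJ/mol
Linear interpolation between T = 320.4 (H_out = 7.091) and T = 321.7 (H_out = 7.696) on hF = 7.464 gives T ≈ 321.2 K, at which ψ = 0.21.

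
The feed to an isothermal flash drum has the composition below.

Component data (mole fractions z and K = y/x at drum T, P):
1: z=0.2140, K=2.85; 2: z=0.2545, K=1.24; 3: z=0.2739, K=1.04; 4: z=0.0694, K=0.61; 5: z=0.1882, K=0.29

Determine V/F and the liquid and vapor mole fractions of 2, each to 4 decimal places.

Rachford–Rice: g(V/F) = Σ zᵢ(Kᵢ−1)/(1+V/F(Kᵢ−1)) = 0.
Feasibility: ΣzᵢKᵢ = 1.3072, Σzᵢ/Kᵢ = 1.3064 — both > 1, two phases present.
Newton iteration, V/F⁰ = 0.4:
  V/F = 0.4000: g = 0.07535, g' = -0.4544 → V/F = 0.5658
  V/F = 0.5658: g = -0.00016, g' = -0.4691 → V/F = 0.5655
Converged at V/F = 0.5655.
Compositions from xᵢ = zᵢ/(1+V/F(Kᵢ−1)), yᵢ = Kᵢxᵢ:
  1: x = 0.1046, y = 0.2981
  2: x = 0.2241, y = 0.2779
  3: x = 0.2678, y = 0.2786
  4: x = 0.0890, y = 0.0543
  5: x = 0.3144, y = 0.0912

V/F = 0.5655, x_2 = 0.2241, y_2 = 0.2779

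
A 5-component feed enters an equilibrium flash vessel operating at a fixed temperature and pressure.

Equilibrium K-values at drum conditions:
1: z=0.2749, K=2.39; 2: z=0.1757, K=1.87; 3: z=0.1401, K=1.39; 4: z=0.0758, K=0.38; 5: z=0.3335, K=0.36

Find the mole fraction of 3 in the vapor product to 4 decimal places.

y_3 = 0.1633

Iterate (Newton) starting at V/F = 0.65:
  V/F = 0.6500: g = -0.10223, g' = -0.6967 → V/F = 0.5033
  V/F = 0.5033: g = -0.00634, g' = -0.6219 → V/F = 0.4931
  V/F = 0.4931: g = -0.00001, g' = -0.6192 → V/F = 0.4930
Converged at V/F = 0.4930.
Compositions from xᵢ = zᵢ/(1+V/F(Kᵢ−1)), yᵢ = Kᵢxᵢ:
  1: x = 0.1631, y = 0.3898
  2: x = 0.1230, y = 0.2299
  3: x = 0.1175, y = 0.1633
  4: x = 0.1092, y = 0.0415
  5: x = 0.4873, y = 0.1754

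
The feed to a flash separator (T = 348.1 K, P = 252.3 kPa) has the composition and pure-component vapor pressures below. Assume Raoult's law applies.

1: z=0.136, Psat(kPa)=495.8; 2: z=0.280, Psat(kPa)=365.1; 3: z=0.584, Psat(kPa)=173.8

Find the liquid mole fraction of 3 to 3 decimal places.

x_3 = 0.658

Raoult's law: Kᵢ = Pᵢˢᵃᵗ/P = Pᵢˢᵃᵗ/252.3.
  K_1 = 495.8/252.3 = 1.96512, K_2 = 365.1/252.3 = 1.44709, K_3 = 173.8/252.3 = 0.68886
Iterate (Newton) starting at ψ = 0.5:
  ψ = 0.500: g = -0.0243, g' = -0.174 → ψ = 0.360
  ψ = 0.360: g = 0.0005, g' = -0.183 → ψ = 0.363
Converged at ψ = 0.363.
Compositions from xᵢ = zᵢ/(1+ψ(Kᵢ−1)), yᵢ = Kᵢxᵢ:
  1: x = 0.101, y = 0.198
  2: x = 0.241, y = 0.349
  3: x = 0.658, y = 0.454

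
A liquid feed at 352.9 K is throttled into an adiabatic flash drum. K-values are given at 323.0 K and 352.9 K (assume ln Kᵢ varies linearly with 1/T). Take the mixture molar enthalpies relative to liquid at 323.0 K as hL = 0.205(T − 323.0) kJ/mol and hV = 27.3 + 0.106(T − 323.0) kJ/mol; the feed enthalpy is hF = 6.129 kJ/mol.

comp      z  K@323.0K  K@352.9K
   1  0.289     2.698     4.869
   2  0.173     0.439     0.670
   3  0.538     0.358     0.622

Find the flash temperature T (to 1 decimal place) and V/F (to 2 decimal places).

T = 330.2 K, V/F = 0.18

Adiabatic flash: solve Rachford–Rice at each trial T, then check hF = ψ·hV(T) + (1−ψ)·hL(T).
  T = 323.0 K: K = (2.698, 0.439, 0.358), RR gives ψ = 0.046, H_out = 1.246 kJ/mol
  T = 352.9 K: K = (4.869, 0.670, 0.622), RR gives ψ = 0.604, H_out = 20.842 kJ/mol
  T = 337.9 K: K = (3.668, 0.547, 0.477), RR gives ψ = 0.305, H_out = 10.921 kJ/mol
  T = 330.4 K: K = (3.154, 0.491, 0.414), RR gives ψ = 0.179, H_out = 6.281 kJ/mol
  T = 326.7 K: K = (2.920, 0.465, 0.385), RR gives ψ = 0.115, H_out = 3.854 kJ/mol
  T = 328.5 K: K = (3.032, 0.477, 0.399), RR gives ψ = 0.147, H_out = 5.053 kJ/mol
Linear interpolation between T = 328.5 (H_out = 5.053) and T = 330.4 (H_out = 6.281) on hF = 6.129 gives T ≈ 330.2 K, at which ψ = 0.18.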